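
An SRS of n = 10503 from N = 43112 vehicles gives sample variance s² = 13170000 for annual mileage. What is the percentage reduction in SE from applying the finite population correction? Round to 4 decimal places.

f = n/N = 10503/43112 = 0.24362127.
SE_no-fpc = √(s²/n) = 35.410838; SE_fpc = √((1−f)s²/n) = 30.796819.
Ratio = √(1−f) = 0.86970037. Reduction = 100·(1 − 0.86970037) = 13.0300%.

13.0300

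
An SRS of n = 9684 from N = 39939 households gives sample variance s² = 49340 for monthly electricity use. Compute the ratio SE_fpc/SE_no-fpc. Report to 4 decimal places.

f = n/N = 9684/39939 = 0.24246977.
SE_no-fpc = √(s²/n) = 2.2572111; SE_fpc = √((1−f)s²/n) = 1.9645911.
Ratio = √(1−f) = 0.87036213.

0.8704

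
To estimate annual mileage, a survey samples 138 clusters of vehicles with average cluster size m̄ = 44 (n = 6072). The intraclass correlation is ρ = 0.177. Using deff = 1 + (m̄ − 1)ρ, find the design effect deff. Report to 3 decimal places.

deff = 1 + (44 − 1)·0.177 = 1 + 7.611 = 8.611.

8.611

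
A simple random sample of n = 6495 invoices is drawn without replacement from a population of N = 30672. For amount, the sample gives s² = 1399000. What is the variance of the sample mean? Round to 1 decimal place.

Under SRS without replacement, Var(ȳ) = (1 − f)·s²/n with f = n/N = 6495/30672 = 0.21175665.
Var(ȳ) = (1 − 0.21175665)·1399000/6495 = 0.78824335·215.39646 = 169.78483.

169.8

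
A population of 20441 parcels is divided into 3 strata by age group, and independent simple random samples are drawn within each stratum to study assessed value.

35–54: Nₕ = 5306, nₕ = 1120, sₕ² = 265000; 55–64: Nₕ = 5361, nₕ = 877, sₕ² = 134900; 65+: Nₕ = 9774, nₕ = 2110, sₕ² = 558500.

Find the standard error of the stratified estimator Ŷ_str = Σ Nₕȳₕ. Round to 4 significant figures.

169600

Var(Ŷ_str) = Σₕ Nₕ²(1 − fₕ)sₕ²/nₕ.
35–54: 5306²·(1 − 1120/5306)·265000/1120 = 5.2552614 × 10^9.
55–64: 5361²·(1 − 877/5361)·134900/877 = 3.6976327 × 10^9.
65+: 9774²·(1 − 2110/9774)·558500/2110 = 1.9827527 × 10^10.
Sum = 2.8780421 × 10^10.
SE = √(2.8780421 × 10^10) = 169600.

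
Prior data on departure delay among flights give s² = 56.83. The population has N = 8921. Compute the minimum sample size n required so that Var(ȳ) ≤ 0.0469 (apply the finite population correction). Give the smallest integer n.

1067

Without fpc, n₀ = s²/D = 56.83/0.0469 = 1211.7271.
With fpc, (1 − n/N)·s²/n ≤ D requires n ≥ n₀/(1 + n₀/N) = 1211.7271/(1 + 1211.7271/8921) = 1066.8221.
Rounding up, n = 1067.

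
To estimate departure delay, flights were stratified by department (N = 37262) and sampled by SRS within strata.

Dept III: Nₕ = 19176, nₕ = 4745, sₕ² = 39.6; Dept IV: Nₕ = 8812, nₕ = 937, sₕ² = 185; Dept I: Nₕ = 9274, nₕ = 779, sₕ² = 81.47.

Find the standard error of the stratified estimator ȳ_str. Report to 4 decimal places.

0.1322

Var(ȳ_str) = Σₕ Wₕ²(1 − fₕ)sₕ²/nₕ with Wₕ = Nₕ/N, N = 37262.
Dept III: Wₕ = 0.51462616; term = 0.51462616²·(1 − 0.24744472)·39.6/4745 = 0.0016633402.
Dept IV: Wₕ = 0.23648757; term = 0.23648757²·(1 − 0.10633227)·185/937 = 0.0098679029.
Dept I: Wₕ = 0.24888626; term = 0.24888626²·(1 − 0.08399827)·81.47/779 = 0.0059341485.
Sum = 0.017465392.
SE = √(0.017465392) = 0.1322.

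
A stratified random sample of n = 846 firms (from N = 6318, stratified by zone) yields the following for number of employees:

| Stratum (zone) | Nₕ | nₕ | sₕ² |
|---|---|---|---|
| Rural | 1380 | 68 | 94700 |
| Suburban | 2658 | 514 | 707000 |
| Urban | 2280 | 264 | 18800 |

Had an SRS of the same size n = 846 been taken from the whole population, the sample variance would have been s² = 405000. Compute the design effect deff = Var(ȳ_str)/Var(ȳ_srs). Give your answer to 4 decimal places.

0.6457

Var(ȳ_str) = Σ Wₕ²(1−fₕ)sₕ²/nₕ with Wₕ = Nₕ/6318:
  Rural: (1380/6318)²·(1−68/1380)·94700/68 = 63.167654
  Suburban: (2658/6318)²·(1−514/2658)·707000/514 = 196.37075
  Urban: (2280/6318)²·(1−264/2280)·18800/264 = 8.2001171
  → Var(ȳ_str) = 267.73852.
Var(ȳ_srs) = (1 − 846/6318)·405000/846 = 414.62084.
deff = 267.73852 / 414.62084 = 0.6457.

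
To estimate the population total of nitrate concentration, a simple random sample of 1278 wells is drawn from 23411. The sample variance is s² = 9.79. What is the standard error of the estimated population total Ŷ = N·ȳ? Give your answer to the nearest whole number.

1992

Var(Ŷ) = N²·Var(ȳ) = N²·(1 − n/N)·s²/n.
f = 1278/23411 = 0.05458972; Var(ȳ) = 0.94541028·9.79/1278 = 0.0072422274.
Var(Ŷ) = 23411² · 0.0072422274 = 3.9692832 × 10^6.
SE(Ŷ) = √(3.9692832 × 10^6) = 1992.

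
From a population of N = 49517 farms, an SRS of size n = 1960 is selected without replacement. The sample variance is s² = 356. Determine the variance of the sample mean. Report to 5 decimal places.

0.17444

Under SRS without replacement, Var(ȳ) = (1 − f)·s²/n with f = n/N = 1960/49517 = 0.03958237.
Var(ȳ) = (1 − 0.03958237)·356/1960 = 0.96041763·0.18163265 = 0.1744432.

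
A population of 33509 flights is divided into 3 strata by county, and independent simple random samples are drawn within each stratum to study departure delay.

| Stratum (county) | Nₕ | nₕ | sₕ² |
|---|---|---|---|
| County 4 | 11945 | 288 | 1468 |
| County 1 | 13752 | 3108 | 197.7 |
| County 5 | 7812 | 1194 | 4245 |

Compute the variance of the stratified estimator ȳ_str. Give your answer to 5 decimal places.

Var(ȳ_str) = Σₕ Wₕ²(1 − fₕ)sₕ²/nₕ with Wₕ = Nₕ/N, N = 33509.
County 4: Wₕ = 0.35647140; term = 0.35647140²·(1 − 0.02411051)·1468/288 = 0.63209679.
County 1: Wₕ = 0.41039721; term = 0.41039721²·(1 − 0.22600349)·197.7/3108 = 0.0082922704.
County 5: Wₕ = 0.23313140; term = 0.23313140²·(1 − 0.15284178)·4245/1194 = 0.16369651.
Sum = 0.80408557.

0.80409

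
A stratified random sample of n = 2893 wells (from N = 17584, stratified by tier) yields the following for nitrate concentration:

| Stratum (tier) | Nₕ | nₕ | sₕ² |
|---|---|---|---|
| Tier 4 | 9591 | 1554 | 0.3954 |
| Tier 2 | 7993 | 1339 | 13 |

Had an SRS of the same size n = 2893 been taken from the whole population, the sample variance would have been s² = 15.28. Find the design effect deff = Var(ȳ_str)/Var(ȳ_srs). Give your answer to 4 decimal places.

0.3928

Var(ȳ_str) = Σ Wₕ²(1−fₕ)sₕ²/nₕ with Wₕ = Nₕ/17584:
  Tier 4: (9591/17584)²·(1−1554/9591)·0.3954/1554 = 6.3431964 × 10^-5
  Tier 2: (7993/17584)²·(1−1339/7993)·13/1339 = 0.0016700137
  → Var(ȳ_str) = 0.0017334457.
Var(ȳ_srs) = (1 − 2893/17584)·15.28/2893 = 0.0044127427.
deff = 0.0017334457 / 0.0044127427 = 0.3928.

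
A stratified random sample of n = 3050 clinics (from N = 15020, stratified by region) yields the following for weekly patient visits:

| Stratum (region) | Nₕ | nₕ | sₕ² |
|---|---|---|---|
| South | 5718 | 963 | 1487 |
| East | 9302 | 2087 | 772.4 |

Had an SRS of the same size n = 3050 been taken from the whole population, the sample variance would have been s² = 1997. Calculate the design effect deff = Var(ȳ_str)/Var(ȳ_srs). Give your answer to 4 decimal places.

Var(ȳ_str) = Σ Wₕ²(1−fₕ)sₕ²/nₕ with Wₕ = Nₕ/15020:
  South: (5718/15020)²·(1−963/5718)·1487/963 = 0.18609705
  East: (9302/15020)²·(1−2087/9302)·772.4/2087 = 0.11010134
  → Var(ȳ_str) = 0.29619839.
Var(ȳ_srs) = (1 − 3050/15020)·1997/3050 = 0.52179804.
deff = 0.29619839 / 0.52179804 = 0.5676.

0.5676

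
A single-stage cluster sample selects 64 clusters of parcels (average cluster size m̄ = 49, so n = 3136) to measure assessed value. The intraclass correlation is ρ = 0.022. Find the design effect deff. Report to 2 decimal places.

deff = 1 + (49 − 1)·0.022 = 1 + 1.056 = 2.056.

2.06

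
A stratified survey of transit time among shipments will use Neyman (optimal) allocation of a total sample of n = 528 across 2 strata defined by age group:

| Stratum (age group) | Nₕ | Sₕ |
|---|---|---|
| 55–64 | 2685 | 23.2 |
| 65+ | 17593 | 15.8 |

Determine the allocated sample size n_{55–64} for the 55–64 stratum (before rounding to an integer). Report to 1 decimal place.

Neyman allocation: nₕ = n·NₕSₕ / Σⱼ NⱼSⱼ.
Σ NⱼSⱼ = 2685·23.2 + 17593·15.8 = 340261.4.
n_{55–64} = 528·2685·23.2 / 340261.4 = 96.7.

96.7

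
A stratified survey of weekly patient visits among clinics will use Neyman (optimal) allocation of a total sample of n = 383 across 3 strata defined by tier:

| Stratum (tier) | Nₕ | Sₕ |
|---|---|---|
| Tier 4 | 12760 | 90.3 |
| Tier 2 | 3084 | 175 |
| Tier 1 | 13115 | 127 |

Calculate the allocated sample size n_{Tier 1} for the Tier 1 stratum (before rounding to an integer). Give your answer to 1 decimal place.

190.0

Neyman allocation: nₕ = n·NₕSₕ / Σⱼ NⱼSⱼ.
Σ NⱼSⱼ = 12760·90.3 + 3084·175 + 13115·127 = 3.357533 × 10^6.
n_{Tier 1} = 383·13115·127 / (3.357533 × 10^6) = 190.0.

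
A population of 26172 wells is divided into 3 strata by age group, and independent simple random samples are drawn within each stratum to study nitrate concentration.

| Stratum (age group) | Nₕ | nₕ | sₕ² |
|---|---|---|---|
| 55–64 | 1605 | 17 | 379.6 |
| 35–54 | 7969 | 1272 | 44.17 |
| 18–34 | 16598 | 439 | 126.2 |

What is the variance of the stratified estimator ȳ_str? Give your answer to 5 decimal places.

0.19835

Var(ȳ_str) = Σₕ Wₕ²(1 − fₕ)sₕ²/nₕ with Wₕ = Nₕ/N, N = 26172.
55–64: Wₕ = 0.06132508; term = 0.06132508²·(1 − 0.01059190)·379.6/17 = 0.083086219.
35–54: Wₕ = 0.30448571; term = 0.30448571²·(1 − 0.15961852)·44.17/1272 = 0.002705519.
18–34: Wₕ = 0.63418921; term = 0.63418921²·(1 − 0.02644897)·126.2/439 = 0.11256186.
Sum = 0.1983536.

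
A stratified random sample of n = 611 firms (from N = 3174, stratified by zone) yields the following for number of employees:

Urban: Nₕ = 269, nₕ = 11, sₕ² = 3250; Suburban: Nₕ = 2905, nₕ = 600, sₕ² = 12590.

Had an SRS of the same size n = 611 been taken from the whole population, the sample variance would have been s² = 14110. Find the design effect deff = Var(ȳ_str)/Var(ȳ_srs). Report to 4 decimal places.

Var(ȳ_str) = Σ Wₕ²(1−fₕ)sₕ²/nₕ with Wₕ = Nₕ/3174:
  Urban: (269/3174)²·(1−11/269)·3250/11 = 2.0353955
  Suburban: (2905/3174)²·(1−600/2905)·12590/600 = 13.9469
  → Var(ȳ_str) = 15.982296.
Var(ȳ_srs) = (1 − 611/3174)·14110/611 = 18.647795.
deff = 15.982296 / 18.647795 = 0.8571.

0.8571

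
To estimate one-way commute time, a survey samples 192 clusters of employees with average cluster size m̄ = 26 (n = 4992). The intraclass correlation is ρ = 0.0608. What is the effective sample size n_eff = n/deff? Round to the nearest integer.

1981

deff = 1 + (26 − 1)·0.0608 = 1 + 1.52 = 2.52.
n_eff = 4992 / 2.52 = 1981.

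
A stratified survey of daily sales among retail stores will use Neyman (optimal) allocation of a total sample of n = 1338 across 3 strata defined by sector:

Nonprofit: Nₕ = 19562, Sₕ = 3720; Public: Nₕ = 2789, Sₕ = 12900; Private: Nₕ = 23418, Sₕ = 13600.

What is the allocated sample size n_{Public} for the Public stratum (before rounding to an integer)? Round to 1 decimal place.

112.7

Neyman allocation: nₕ = n·NₕSₕ / Σⱼ NⱼSⱼ.
Σ NⱼSⱼ = 19562·3720 + 2789·12900 + 23418·13600 = 4.2723354 × 10^8.
n_{Public} = 1338·2789·12900 / (4.2723354 × 10^8) = 112.7.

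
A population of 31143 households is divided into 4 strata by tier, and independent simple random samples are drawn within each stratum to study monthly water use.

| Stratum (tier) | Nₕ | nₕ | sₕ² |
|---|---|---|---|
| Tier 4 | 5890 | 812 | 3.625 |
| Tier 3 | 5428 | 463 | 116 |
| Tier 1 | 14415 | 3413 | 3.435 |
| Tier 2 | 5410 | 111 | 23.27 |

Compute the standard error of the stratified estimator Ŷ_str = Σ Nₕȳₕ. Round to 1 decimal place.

Var(Ŷ_str) = Σₕ Nₕ²(1 − fₕ)sₕ²/nₕ.
Tier 4: 5890²·(1 − 812/5890)·3.625/812 = 133524.2.
Tier 3: 5428²·(1 − 463/5428)·116/463 = 6.7520568 × 10^6.
Tier 1: 14415²·(1 − 3413/14415)·3.435/3413 = 159616.12.
Tier 2: 5410²·(1 − 111/5410)·23.27/111 = 6.0098632 × 10^6.
Sum = 1.305506 × 10^7.
SE = √(1.305506 × 10^7) = 3613.2.

3613.2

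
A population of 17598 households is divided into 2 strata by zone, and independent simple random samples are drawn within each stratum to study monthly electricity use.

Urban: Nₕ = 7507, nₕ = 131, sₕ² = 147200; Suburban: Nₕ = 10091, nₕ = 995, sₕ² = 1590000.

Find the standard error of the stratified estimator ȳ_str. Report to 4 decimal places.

Var(ȳ_str) = Σₕ Wₕ²(1 − fₕ)sₕ²/nₕ with Wₕ = Nₕ/N, N = 17598.
Urban: Wₕ = 0.42658257; term = 0.42658257²·(1 − 0.01745038)·147200/131 = 200.90799.
Suburban: Wₕ = 0.57341743; term = 0.57341743²·(1 − 0.09860272)·1590000/995 = 473.62223.
Sum = 674.53022.
SE = √(674.53022) = 25.9717.

25.9717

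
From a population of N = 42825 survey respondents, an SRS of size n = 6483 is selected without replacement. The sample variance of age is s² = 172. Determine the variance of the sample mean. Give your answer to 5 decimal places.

Under SRS without replacement, Var(ȳ) = (1 − f)·s²/n with f = n/N = 6483/42825 = 0.15138354.
Var(ȳ) = (1 − 0.15138354)·172/6483 = 0.84861646·0.026530927 = 0.022514581.

0.02251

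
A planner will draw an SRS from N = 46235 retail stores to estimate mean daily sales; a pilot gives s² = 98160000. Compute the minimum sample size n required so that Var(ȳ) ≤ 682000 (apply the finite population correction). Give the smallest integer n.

Without fpc, n₀ = s²/D = 98160000/682000 = 143.9296.
With fpc, (1 − n/N)·s²/n ≤ D requires n ≥ n₀/(1 + n₀/N) = 143.9296/(1 + 143.9296/46235) = 143.4829.
Rounding up, n = 144.

144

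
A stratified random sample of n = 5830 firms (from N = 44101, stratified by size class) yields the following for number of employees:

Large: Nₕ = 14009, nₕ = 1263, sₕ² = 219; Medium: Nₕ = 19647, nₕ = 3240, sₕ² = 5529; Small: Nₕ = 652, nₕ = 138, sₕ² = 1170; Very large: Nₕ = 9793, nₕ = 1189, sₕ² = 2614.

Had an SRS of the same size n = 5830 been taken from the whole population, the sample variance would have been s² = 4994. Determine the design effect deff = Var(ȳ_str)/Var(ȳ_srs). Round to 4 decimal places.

0.5320

Var(ȳ_str) = Σ Wₕ²(1−fₕ)sₕ²/nₕ with Wₕ = Nₕ/44101:
  Large: (14009/44101)²·(1−1263/14009)·219/1263 = 0.015919336
  Medium: (19647/44101)²·(1−3240/19647)·5529/3240 = 0.28283303
  Small: (652/44101)²·(1−138/652)·1170/138 = 0.0014609004
  Very large: (9793/44101)²·(1−1189/9793)·2614/1189 = 0.095245181
  → Var(ȳ_str) = 0.39545845.
Var(ȳ_srs) = (1 − 5830/44101)·4994/5830 = 0.74336371.
deff = 0.39545845 / 0.74336371 = 0.5320.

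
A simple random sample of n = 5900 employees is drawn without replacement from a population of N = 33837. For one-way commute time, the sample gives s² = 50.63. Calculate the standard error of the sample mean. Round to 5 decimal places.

Under SRS without replacement, Var(ȳ) = (1 − f)·s²/n with f = n/N = 5900/33837 = 0.17436534.
Var(ȳ) = (1 − 0.17436534)·50.63/5900 = 0.82563466·0.0085813559 = 0.0070850649.
SE(ȳ) = √(0.0070850649) = 0.08417.

0.08417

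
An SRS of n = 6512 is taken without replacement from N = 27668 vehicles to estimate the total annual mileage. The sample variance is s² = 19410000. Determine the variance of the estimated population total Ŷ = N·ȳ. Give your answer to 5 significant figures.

Var(Ŷ) = N²·Var(ȳ) = N²·(1 − n/N)·s²/n.
f = 6512/27668 = 0.23536215; Var(ȳ) = 0.76463785·19410000/6512 = 2279.1186.
Var(Ŷ) = 27668² · 2279.1186 = 1.7447068 × 10^12.

1.7447 × 10^12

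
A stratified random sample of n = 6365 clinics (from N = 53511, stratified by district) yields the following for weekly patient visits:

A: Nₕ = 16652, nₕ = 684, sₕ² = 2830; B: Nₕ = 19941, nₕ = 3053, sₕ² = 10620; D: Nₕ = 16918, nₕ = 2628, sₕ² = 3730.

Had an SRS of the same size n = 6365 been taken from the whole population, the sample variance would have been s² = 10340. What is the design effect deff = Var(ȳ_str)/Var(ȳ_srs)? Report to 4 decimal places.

0.6380

Var(ȳ_str) = Σ Wₕ²(1−fₕ)sₕ²/nₕ with Wₕ = Nₕ/53511:
  A: (16652/53511)²·(1−684/16652)·2830/684 = 0.38420333
  B: (19941/53511)²·(1−3053/19941)·10620/3053 = 0.40910683
  D: (16918/53511)²·(1−2628/16918)·3730/2628 = 0.11983359
  → Var(ȳ_str) = 0.91314375.
Var(ȳ_srs) = (1 − 6365/53511)·10340/6365 = 1.4312777.
deff = 0.91314375 / 1.4312777 = 0.6380.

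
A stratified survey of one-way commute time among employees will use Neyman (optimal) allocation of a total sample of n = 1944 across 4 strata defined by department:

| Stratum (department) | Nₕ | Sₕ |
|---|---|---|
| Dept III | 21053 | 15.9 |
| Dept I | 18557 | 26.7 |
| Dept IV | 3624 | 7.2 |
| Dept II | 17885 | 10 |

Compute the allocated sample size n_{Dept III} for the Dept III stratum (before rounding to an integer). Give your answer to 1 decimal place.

628.6

Neyman allocation: nₕ = n·NₕSₕ / Σⱼ NⱼSⱼ.
Σ NⱼSⱼ = 21053·15.9 + 18557·26.7 + 3624·7.2 + 17885·10 = 1.0351574 × 10^6.
n_{Dept III} = 1944·21053·15.9 / (1.0351574 × 10^6) = 628.6.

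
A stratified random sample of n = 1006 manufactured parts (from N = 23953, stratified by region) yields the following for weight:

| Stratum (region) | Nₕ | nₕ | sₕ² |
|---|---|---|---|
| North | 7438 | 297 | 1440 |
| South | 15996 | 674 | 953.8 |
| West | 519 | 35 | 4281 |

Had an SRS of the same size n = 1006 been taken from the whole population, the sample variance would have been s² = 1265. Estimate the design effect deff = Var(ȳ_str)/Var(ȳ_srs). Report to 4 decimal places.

0.9189

Var(ȳ_str) = Σ Wₕ²(1−fₕ)sₕ²/nₕ with Wₕ = Nₕ/23953:
  North: (7438/23953)²·(1−297/7438)·1440/297 = 0.4488502
  South: (15996/23953)²·(1−674/15996)·953.8/674 = 0.60451133
  West: (519/23953)²·(1−35/519)·4281/35 = 0.053551307
  → Var(ȳ_str) = 1.1069128.
Var(ȳ_srs) = (1 − 1006/23953)·1265/1006 = 1.2046435.
deff = 1.1069128 / 1.2046435 = 0.9189.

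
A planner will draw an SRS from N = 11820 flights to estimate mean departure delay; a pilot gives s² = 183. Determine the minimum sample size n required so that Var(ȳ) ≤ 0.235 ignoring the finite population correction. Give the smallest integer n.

779

Without fpc, n₀ = s²/D = 183/0.235 = 778.7234.
Rounding up, n = 779.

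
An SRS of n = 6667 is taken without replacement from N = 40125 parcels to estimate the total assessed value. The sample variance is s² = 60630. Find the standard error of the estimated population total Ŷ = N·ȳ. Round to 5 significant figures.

Var(Ŷ) = N²·Var(ȳ) = N²·(1 − n/N)·s²/n.
f = 6667/40125 = 0.16615576; Var(ȳ) = 0.83384424·60630/6667 = 7.5830173.
Var(Ŷ) = 40125² · 7.5830173 = 1.2208776 × 10^10.
SE(Ŷ) = √(1.2208776 × 10^10) = 110490.

110490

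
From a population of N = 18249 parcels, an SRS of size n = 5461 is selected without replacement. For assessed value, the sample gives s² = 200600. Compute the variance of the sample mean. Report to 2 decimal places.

Under SRS without replacement, Var(ȳ) = (1 − f)·s²/n with f = n/N = 5461/18249 = 0.29924927.
Var(ȳ) = (1 − 0.29924927)·200600/5461 = 0.70075073·36.733199 = 25.740816.

25.74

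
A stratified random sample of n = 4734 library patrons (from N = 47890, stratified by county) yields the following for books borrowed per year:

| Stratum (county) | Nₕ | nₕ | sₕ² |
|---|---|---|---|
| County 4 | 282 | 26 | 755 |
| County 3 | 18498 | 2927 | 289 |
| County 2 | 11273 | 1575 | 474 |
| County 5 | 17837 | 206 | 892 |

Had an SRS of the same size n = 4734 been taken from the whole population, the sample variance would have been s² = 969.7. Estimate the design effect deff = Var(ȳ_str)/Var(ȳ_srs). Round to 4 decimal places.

3.3665

Var(ȳ_str) = Σ Wₕ²(1−fₕ)sₕ²/nₕ with Wₕ = Nₕ/47890:
  County 4: (282/47890)²·(1−26/282)·755/26 = 9.1405642 × 10^-4
  County 3: (18498/47890)²·(1−2927/18498)·289/2927 = 0.012400144
  County 2: (11273/47890)²·(1−1575/11273)·474/1575 = 0.014345966
  County 5: (17837/47890)²·(1−206/17837)·892/206 = 0.59375423
  → Var(ȳ_str) = 0.6214144.
Var(ȳ_srs) = (1 − 4734/47890)·969.7/4734 = 0.18458886.
deff = 0.6214144 / 0.18458886 = 3.3665.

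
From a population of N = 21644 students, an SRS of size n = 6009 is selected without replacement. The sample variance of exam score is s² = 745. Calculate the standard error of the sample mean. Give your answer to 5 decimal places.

0.29927

Under SRS without replacement, Var(ȳ) = (1 − f)·s²/n with f = n/N = 6009/21644 = 0.27762890.
Var(ȳ) = (1 − 0.27762890)·745/6009 = 0.72237110·0.1239807 = 0.089560071.
SE(ȳ) = √(0.089560071) = 0.29927.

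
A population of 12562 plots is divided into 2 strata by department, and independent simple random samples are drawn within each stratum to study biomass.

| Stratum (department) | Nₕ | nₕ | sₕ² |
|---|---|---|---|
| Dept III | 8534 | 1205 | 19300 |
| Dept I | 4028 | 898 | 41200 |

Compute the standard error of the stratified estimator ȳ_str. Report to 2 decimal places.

Var(ȳ_str) = Σₕ Wₕ²(1 − fₕ)sₕ²/nₕ with Wₕ = Nₕ/N, N = 12562.
Dept III: Wₕ = 0.67935042; term = 0.67935042²·(1 − 0.14119991)·19300/1205 = 6.3481919.
Dept I: Wₕ = 0.32064958; term = 0.32064958²·(1 − 0.22293942)·41200/898 = 3.6655327.
Sum = 10.013725.
SE = √(10.013725) = 3.16.

3.16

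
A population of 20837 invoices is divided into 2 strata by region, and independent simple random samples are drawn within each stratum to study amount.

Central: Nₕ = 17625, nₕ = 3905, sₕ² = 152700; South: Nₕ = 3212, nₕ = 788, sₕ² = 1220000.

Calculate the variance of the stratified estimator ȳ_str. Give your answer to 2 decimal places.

Var(ȳ_str) = Σₕ Wₕ²(1 − fₕ)sₕ²/nₕ with Wₕ = Nₕ/N, N = 20837.
Central: Wₕ = 0.84585113; term = 0.84585113²·(1 − 0.22156028)·152700/3905 = 21.778645.
South: Wₕ = 0.15414887; term = 0.15414887²·(1 − 0.24533001)·1220000/788 = 27.763319.
Sum = 49.541964.

49.54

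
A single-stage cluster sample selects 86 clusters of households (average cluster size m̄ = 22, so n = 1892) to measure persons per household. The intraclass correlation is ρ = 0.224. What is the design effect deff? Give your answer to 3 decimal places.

deff = 1 + (22 − 1)·0.224 = 1 + 4.704 = 5.704.

5.704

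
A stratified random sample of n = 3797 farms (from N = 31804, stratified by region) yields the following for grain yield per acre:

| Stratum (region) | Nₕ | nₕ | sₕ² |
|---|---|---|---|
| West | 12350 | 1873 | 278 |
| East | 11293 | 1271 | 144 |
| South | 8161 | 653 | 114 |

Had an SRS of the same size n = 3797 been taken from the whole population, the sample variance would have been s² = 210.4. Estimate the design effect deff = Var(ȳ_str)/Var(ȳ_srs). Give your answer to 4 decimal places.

0.8656

Var(ȳ_str) = Σ Wₕ²(1−fₕ)sₕ²/nₕ with Wₕ = Nₕ/31804:
  West: (12350/31804)²·(1−1873/12350)·278/1873 = 0.01898661
  East: (11293/31804)²·(1−1271/11293)·144/1271 = 0.01267702
  South: (8161/31804)²·(1−653/8161)·114/653 = 0.010575376
  → Var(ȳ_str) = 0.042239006.
Var(ȳ_srs) = (1 − 3797/31804)·210.4/3797 = 0.048796647.
deff = 0.042239006 / 0.048796647 = 0.8656.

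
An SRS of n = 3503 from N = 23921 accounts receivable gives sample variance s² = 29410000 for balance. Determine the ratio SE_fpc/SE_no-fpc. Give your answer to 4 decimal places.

f = n/N = 3503/23921 = 0.14644037.
SE_no-fpc = √(s²/n) = 91.627839; SE_fpc = √((1−f)s²/n) = 84.653395.
Ratio = √(1−f) = 0.92388291.

0.9239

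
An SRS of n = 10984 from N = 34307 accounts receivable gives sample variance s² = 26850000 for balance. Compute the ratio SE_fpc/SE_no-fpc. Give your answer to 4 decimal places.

f = n/N = 10984/34307 = 0.32016790.
SE_no-fpc = √(s²/n) = 49.441528; SE_fpc = √((1−f)s²/n) = 40.765495.
Ratio = √(1−f) = 0.82451932.

0.8245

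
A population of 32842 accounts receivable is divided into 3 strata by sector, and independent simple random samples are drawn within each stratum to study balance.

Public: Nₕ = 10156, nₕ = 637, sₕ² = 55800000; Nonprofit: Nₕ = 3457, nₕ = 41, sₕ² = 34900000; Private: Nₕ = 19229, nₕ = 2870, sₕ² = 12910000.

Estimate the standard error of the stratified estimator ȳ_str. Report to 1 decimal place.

Var(ȳ_str) = Σₕ Wₕ²(1 − fₕ)sₕ²/nₕ with Wₕ = Nₕ/N, N = 32842.
Public: Wₕ = 0.30923817; term = 0.30923817²·(1 − 0.06272154)·55800000/637 = 7851.445.
Nonprofit: Wₕ = 0.10526156; term = 0.10526156²·(1 − 0.01185999)·34900000/41 = 9319.6503.
Private: Wₕ = 0.58550027; term = 0.58550027²·(1 − 0.14925373)·12910000/2870 = 1311.8936.
Sum = 18482.989.
SE = √(18482.989) = 136.0.

136.0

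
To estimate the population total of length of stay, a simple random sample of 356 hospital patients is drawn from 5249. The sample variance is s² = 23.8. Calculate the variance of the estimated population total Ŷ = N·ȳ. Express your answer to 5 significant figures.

Var(Ŷ) = N²·Var(ȳ) = N²·(1 − n/N)·s²/n.
f = 356/5249 = 0.06782244; Var(ȳ) = 0.93217756·23.8/356 = 0.062319736.
Var(Ŷ) = 5249² · 0.062319736 = 1.7170334 × 10^6.

1.7170 × 10^6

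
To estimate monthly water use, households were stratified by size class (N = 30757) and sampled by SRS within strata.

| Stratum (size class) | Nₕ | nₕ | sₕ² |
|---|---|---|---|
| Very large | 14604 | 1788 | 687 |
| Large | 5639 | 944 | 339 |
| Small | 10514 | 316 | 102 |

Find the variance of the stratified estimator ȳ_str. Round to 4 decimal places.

Var(ȳ_str) = Σₕ Wₕ²(1 − fₕ)sₕ²/nₕ with Wₕ = Nₕ/N, N = 30757.
Very large: Wₕ = 0.47481874; term = 0.47481874²·(1 − 0.12243221)·687/1788 = 0.076019604.
Large: Wₕ = 0.18334038; term = 0.18334038²·(1 − 0.16740557)·339/944 = 0.010050264.
Small: Wₕ = 0.34184088; term = 0.34184088²·(1 − 0.03005516)·102/316 = 0.036585427.
Sum = 0.1226553.

0.1227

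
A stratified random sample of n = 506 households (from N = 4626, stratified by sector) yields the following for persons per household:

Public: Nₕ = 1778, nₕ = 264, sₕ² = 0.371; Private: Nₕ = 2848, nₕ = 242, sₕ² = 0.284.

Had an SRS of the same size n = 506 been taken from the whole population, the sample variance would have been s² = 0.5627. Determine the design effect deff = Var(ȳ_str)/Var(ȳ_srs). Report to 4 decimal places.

Var(ȳ_str) = Σ Wₕ²(1−fₕ)sₕ²/nₕ with Wₕ = Nₕ/4626:
  Public: (1778/4626)²·(1−264/1778)·0.371/264 = 1.7677317 × 10^-4
  Private: (2848/4626)²·(1−242/2848)·0.284/242 = 4.0701097 × 10^-4
  → Var(ȳ_str) = 5.8378414 × 10^-4.
Var(ȳ_srs) = (1 − 506/4626)·0.5627/506 = 9.9041677 × 10^-4.
deff = (5.8378414 × 10^-4) / (9.9041677 × 10^-4) = 0.5894.

0.5894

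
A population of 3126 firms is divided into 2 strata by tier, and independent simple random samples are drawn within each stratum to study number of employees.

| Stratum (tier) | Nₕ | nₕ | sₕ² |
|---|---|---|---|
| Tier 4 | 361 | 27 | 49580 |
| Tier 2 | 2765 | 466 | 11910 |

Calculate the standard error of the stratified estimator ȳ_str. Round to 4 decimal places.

6.2677

Var(ȳ_str) = Σₕ Wₕ²(1 − fₕ)sₕ²/nₕ with Wₕ = Nₕ/N, N = 3126.
Tier 4: Wₕ = 0.11548305; term = 0.11548305²·(1 − 0.07479224)·49580/27 = 22.657839.
Tier 2: Wₕ = 0.88451695; term = 0.88451695²·(1 − 0.16853526)·11910/466 = 16.625779.
Sum = 39.283618.
SE = √(39.283618) = 6.2677.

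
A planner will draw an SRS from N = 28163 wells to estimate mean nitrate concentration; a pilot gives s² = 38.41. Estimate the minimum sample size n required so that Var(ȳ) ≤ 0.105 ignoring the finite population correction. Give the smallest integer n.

Without fpc, n₀ = s²/D = 38.41/0.105 = 365.8095.
Rounding up, n = 366.

366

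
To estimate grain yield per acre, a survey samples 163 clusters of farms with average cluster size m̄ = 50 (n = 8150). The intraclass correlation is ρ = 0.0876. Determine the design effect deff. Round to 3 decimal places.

5.292

deff = 1 + (50 − 1)·0.0876 = 1 + 4.2924 = 5.2924.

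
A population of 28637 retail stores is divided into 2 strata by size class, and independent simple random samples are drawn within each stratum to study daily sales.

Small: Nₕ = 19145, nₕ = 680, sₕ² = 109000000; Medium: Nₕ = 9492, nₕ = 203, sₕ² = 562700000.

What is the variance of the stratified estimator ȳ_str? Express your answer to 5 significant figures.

Var(ȳ_str) = Σₕ Wₕ²(1 − fₕ)sₕ²/nₕ with Wₕ = Nₕ/N, N = 28637.
Small: Wₕ = 0.66854070; term = 0.66854070²·(1 − 0.03551841)·109000000/680 = 69098.279.
Medium: Wₕ = 0.33145930; term = 0.33145930²·(1 − 0.02138643)·562700000/203 = 298024.89.
Sum = 367123.17.

367120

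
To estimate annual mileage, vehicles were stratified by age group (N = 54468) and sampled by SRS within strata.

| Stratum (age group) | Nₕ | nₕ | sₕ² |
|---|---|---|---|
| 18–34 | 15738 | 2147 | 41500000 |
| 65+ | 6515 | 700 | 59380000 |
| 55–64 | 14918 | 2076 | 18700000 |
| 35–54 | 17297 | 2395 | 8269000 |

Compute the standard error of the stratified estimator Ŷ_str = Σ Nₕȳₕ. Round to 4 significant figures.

3.157 × 10^6

Var(Ŷ_str) = Σₕ Nₕ²(1 − fₕ)sₕ²/nₕ.
18–34: 15738²·(1 − 2147/15738)·41500000/2147 = 4.134443 × 10^12.
65+: 6515²·(1 − 700/6515)·59380000/700 = 3.2137071 × 10^12.
55–64: 14918²·(1 − 2076/14918)·18700000/2076 = 1.7256691 × 10^12.
35–54: 17297²·(1 − 2395/17297)·8269000/2395 = 8.8994429 × 10^11.
Sum = 9.9637635 × 10^12.
SE = √(9.9637635 × 10^12) = 3.157 × 10^6.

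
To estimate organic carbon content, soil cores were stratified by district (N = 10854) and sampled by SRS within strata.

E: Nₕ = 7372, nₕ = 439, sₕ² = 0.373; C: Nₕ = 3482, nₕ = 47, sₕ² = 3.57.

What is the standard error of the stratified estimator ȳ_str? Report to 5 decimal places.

Var(ȳ_str) = Σₕ Wₕ²(1 − fₕ)sₕ²/nₕ with Wₕ = Nₕ/N, N = 10854.
E: Wₕ = 0.67919661; term = 0.67919661²·(1 − 0.05954965)·0.373/439 = 3.6861347 × 10^-4.
C: Wₕ = 0.32080339; term = 0.32080339²·(1 − 0.01349799)·3.57/47 = 0.0077116308.
Sum = 0.0080802443.
SE = √(0.0080802443) = 0.08989.

0.08989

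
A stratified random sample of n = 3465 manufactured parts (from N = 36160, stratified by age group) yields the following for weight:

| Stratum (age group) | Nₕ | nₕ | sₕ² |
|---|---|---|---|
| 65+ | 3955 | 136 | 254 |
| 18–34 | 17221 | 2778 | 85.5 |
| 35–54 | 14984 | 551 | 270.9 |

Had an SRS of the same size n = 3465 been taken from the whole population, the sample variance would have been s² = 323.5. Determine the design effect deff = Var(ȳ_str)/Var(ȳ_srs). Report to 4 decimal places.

1.2882

Var(ȳ_str) = Σ Wₕ²(1−fₕ)sₕ²/nₕ with Wₕ = Nₕ/36160:
  65+: (3955/36160)²·(1−136/3955)·254/136 = 0.021574171
  18–34: (17221/36160)²·(1−2778/17221)·85.5/2778 = 0.0058545404
  35–54: (14984/36160)²·(1−551/14984)·270.9/551 = 0.081317672
  → Var(ȳ_str) = 0.10874638.
Var(ȳ_srs) = (1 − 3465/36160)·323.5/3465 = 0.084415844.
deff = 0.10874638 / 0.084415844 = 1.2882.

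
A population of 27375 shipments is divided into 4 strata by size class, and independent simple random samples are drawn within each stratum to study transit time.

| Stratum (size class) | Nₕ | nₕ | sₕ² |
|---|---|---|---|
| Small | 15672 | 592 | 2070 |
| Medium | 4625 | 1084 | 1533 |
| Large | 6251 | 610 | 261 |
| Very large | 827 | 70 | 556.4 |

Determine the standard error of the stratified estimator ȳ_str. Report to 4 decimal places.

1.0772

Var(ȳ_str) = Σₕ Wₕ²(1 − fₕ)sₕ²/nₕ with Wₕ = Nₕ/N, N = 27375.
Small: Wₕ = 0.57249315; term = 0.57249315²·(1 − 0.03777437)·2070/592 = 1.1027223.
Medium: Wₕ = 0.16894977; term = 0.16894977²·(1 − 0.23437838)·1533/1084 = 0.030905963.
Large: Wₕ = 0.22834703; term = 0.22834703²·(1 − 0.09758439)·261/610 = 0.020132978.
Very large: Wₕ = 0.03021005; term = 0.03021005²·(1 − 0.08464329)·556.4/70 = 0.0066402161.
Sum = 1.1604015.
SE = √(1.1604015) = 1.0772.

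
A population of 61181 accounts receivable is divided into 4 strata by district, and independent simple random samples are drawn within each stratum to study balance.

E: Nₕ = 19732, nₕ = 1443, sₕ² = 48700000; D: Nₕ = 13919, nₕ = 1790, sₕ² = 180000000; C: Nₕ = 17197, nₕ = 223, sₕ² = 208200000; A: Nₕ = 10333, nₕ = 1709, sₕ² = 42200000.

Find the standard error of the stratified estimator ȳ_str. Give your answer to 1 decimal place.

Var(ȳ_str) = Σₕ Wₕ²(1 − fₕ)sₕ²/nₕ with Wₕ = Nₕ/N, N = 61181.
E: Wₕ = 0.32251843; term = 0.32251843²·(1 − 0.07312994)·48700000/1443 = 3253.7977.
D: Wₕ = 0.22750527; term = 0.22750527²·(1 − 0.12860119)·180000000/1790 = 4535.4393.
C: Wₕ = 0.28108400; term = 0.28108400²·(1 − 0.01296738)·208200000/223 = 72808.085.
A: Wₕ = 0.16889230; term = 0.16889230²·(1 − 0.16539243)·42200000/1709 = 587.85799.
Sum = 81185.18.
SE = √(81185.18) = 284.9.

284.9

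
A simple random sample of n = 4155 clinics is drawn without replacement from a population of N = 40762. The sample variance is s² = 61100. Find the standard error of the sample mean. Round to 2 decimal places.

Under SRS without replacement, Var(ȳ) = (1 − f)·s²/n with f = n/N = 4155/40762 = 0.10193317.
Var(ȳ) = (1 − 0.10193317)·61100/4155 = 0.89806683·14.705174 = 13.206229.
SE(ȳ) = √(13.206229) = 3.63.

3.63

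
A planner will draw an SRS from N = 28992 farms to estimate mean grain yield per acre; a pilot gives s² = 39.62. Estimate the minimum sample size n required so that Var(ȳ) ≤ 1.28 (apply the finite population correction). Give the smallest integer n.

Without fpc, n₀ = s²/D = 39.62/1.28 = 30.9531.
With fpc, (1 − n/N)·s²/n ≤ D requires n ≥ n₀/(1 + n₀/N) = 30.9531/(1 + 30.9531/28992) = 30.9201.
Rounding up, n = 31.

31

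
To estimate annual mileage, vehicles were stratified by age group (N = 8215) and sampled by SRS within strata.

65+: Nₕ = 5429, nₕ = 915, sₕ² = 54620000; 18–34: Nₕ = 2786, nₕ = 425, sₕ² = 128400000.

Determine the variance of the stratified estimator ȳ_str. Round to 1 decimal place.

51123.7

Var(ȳ_str) = Σₕ Wₕ²(1 − fₕ)sₕ²/nₕ with Wₕ = Nₕ/N, N = 8215.
65+: Wₕ = 0.66086427; term = 0.66086427²·(1 − 0.16853933)·54620000/915 = 21676.884.
18–34: Wₕ = 0.33913573; term = 0.33913573²·(1 − 0.15254846)·128400000/425 = 29446.797.
Sum = 51123.681.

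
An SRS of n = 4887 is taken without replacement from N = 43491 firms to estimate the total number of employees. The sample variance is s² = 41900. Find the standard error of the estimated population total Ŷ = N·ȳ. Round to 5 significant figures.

119980

Var(Ŷ) = N²·Var(ȳ) = N²·(1 − n/N)·s²/n.
f = 4887/43491 = 0.11236808; Var(ȳ) = 0.88763192·41900/4887 = 7.6103494.
Var(Ŷ) = 43491² · 7.6103494 = 1.4394725 × 10^10.
SE(Ŷ) = √(1.4394725 × 10^10) = 119980.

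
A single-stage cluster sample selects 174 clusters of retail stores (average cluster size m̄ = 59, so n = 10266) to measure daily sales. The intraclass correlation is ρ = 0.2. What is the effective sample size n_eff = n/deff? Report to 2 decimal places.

814.76

deff = 1 + (59 − 1)·0.2 = 1 + 11.6 = 12.6.
n_eff = 10266 / 12.6 = 814.76.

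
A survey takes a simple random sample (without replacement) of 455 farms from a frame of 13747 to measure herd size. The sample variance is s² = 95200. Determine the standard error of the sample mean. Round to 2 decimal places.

Under SRS without replacement, Var(ȳ) = (1 − f)·s²/n with f = n/N = 455/13747 = 0.03309813.
Var(ȳ) = (1 − 0.03309813)·95200/455 = 0.96690187·209.23077 = 202.30562.
SE(ȳ) = √(202.30562) = 14.22.

14.22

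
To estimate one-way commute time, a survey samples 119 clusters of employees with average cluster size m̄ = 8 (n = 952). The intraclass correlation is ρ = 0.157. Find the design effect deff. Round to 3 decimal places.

2.099

deff = 1 + (8 − 1)·0.157 = 1 + 1.099 = 2.099.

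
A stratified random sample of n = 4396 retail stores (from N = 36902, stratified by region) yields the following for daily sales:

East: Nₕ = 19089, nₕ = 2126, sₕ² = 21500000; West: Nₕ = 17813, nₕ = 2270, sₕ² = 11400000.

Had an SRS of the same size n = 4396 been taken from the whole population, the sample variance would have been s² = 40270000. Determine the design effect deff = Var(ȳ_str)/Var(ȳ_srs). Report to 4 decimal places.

0.4245

Var(ȳ_str) = Σ Wₕ²(1−fₕ)sₕ²/nₕ with Wₕ = Nₕ/36902:
  East: (19089/36902)²·(1−2126/19089)·21500000/2126 = 2404.7018
  West: (17813/36902)²·(1−2270/17813)·11400000/2270 = 1021.0596
  → Var(ȳ_str) = 3425.7614.
Var(ȳ_srs) = (1 − 4396/36902)·40270000/4396 = 8069.3318.
deff = 3425.7614 / 8069.3318 = 0.4245.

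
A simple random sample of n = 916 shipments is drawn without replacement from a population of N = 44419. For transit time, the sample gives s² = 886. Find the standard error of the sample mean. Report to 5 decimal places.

Under SRS without replacement, Var(ȳ) = (1 − f)·s²/n with f = n/N = 916/44419 = 0.02062181.
Var(ȳ) = (1 − 0.02062181)·886/916 = 0.97937819·0.96724891 = 0.94730249.
SE(ȳ) = √(0.94730249) = 0.97329.

0.97329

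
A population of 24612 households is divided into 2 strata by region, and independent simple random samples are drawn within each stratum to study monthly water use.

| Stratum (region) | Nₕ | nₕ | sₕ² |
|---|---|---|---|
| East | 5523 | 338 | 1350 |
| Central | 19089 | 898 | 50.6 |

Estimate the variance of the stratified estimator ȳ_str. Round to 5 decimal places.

0.22112

Var(ȳ_str) = Σₕ Wₕ²(1 − fₕ)sₕ²/nₕ with Wₕ = Nₕ/N, N = 24612.
East: Wₕ = 0.22440273; term = 0.22440273²·(1 − 0.06119862)·1350/338 = 0.18881959.
Central: Wₕ = 0.77559727; term = 0.77559727²·(1 − 0.04704280)·50.6/898 = 0.032301309.
Sum = 0.2211209.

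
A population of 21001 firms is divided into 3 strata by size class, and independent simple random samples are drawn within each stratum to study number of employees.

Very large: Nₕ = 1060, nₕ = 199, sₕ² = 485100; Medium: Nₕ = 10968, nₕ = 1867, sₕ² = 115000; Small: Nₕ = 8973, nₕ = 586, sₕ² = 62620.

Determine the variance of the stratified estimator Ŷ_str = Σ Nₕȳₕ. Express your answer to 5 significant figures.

1.6415 × 10^10

Var(Ŷ_str) = Σₕ Nₕ²(1 − fₕ)sₕ²/nₕ.
Very large: 1060²·(1 − 199/1060)·485100/199 = 2.2247807 × 10^9.
Medium: 10968²·(1 − 1867/10968)·115000/1867 = 6.1485128 × 10^9.
Small: 8973²·(1 − 586/8973)·62620/586 = 8.0419202 × 10^9.
Sum = 1.6415214 × 10^10.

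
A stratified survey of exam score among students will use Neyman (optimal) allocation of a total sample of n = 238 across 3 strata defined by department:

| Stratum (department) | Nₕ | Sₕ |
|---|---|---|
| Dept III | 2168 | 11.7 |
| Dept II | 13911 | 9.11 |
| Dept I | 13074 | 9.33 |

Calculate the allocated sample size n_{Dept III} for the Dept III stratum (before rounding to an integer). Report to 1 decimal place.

Neyman allocation: nₕ = n·NₕSₕ / Σⱼ NⱼSⱼ.
Σ NⱼSⱼ = 2168·11.7 + 13911·9.11 + 13074·9.33 = 274075.23.
n_{Dept III} = 238·2168·11.7 / 274075.23 = 22.0.

22.0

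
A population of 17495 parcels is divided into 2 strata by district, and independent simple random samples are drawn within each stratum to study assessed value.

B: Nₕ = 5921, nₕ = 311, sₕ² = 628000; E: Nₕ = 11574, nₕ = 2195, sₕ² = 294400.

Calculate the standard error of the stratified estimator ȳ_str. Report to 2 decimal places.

Var(ȳ_str) = Σₕ Wₕ²(1 − fₕ)sₕ²/nₕ with Wₕ = Nₕ/N, N = 17495.
B: Wₕ = 0.33843955; term = 0.33843955²·(1 − 0.05252491)·628000/311 = 219.14385.
E: Wₕ = 0.66156045; term = 0.66156045²·(1 − 0.18964921)·294400/2195 = 47.568056.
Sum = 266.71191.
SE = √(266.71191) = 16.33.

16.33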